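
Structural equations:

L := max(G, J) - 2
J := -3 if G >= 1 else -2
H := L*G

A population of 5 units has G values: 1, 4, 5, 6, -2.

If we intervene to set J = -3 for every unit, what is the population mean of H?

Under do(J=-3), J's equation is replaced by J=-3 for every unit. Per-unit H: -1, 8, 15, 24, 8. Mean = 10.8.

10.8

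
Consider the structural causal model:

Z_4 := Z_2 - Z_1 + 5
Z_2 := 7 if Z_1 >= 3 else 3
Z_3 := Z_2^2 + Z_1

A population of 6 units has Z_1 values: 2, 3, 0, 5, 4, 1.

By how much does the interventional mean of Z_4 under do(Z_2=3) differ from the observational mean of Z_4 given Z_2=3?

The intervention sets Z_2=3 in all 6 units regardless of Z_1. Recomputing Z_4 per unit gives 6, 5, 8, 3, 4, 7; average 5.5.
Observing Z_2=3 restricts to units where Z_2's equation naturally yields 3: Z_1 ∈ {2, 0, 1}. In that subpopulation Z_4 = 6, 8, 7, mean 7.
Difference = 5.5 − 7 = -1.5.

-1.5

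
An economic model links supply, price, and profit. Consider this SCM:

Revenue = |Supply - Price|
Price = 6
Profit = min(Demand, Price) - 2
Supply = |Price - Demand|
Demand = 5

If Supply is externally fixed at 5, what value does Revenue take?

The intervention breaks the incoming arrows to Supply: Supply = |Price - Demand| no longer applies, and Supply = 5.
Revenue = |Supply - Price|  [with Supply=5, Price=6]  = 1

1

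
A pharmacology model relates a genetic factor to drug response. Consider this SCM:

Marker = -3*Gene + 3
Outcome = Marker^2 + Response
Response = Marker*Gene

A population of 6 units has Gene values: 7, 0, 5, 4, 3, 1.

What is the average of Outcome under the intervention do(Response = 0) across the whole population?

do(Response=0) breaks Response's dependence on Gene. With Response=0 fixed, Outcome across the units is 324, 9, 144, 81, 36, 0, mean 99.

99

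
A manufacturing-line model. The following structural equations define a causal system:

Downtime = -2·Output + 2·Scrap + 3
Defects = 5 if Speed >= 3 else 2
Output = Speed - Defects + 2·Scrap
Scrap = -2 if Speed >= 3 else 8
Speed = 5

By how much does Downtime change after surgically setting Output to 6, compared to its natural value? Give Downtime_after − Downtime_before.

Intervening sets Output = 6 and removes its equation (Output = Speed - Defects + 2·Scrap).
Scrap = -2 if Speed >= 3 else 8  [with Speed=5]  = -2
Downtime = -2·Output + 2·Scrap + 3  [with Output=6, Scrap=-2]  = -13
Without intervention: Defects = 5 if Speed >= 3 else 2  [with Speed=5]  = 5; Scrap = -2 if Speed >= 3 else 8  [with Speed=5]  = -2; Output = Speed - Defects + 2·Scrap  [with Speed=5, Defects=5, Scrap=-2]  = -4; Downtime = -2·Output + 2·Scrap + 3  [with Output=-4, Scrap=-2]  = 7.
Change = -13 − 7 = -20.

-20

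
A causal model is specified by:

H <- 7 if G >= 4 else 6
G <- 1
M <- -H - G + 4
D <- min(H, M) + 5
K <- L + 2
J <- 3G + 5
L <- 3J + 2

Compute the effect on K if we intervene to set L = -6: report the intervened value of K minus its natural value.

The intervention breaks the incoming arrows to L: L <- 3J + 2 no longer applies, and L = -6.
K = L + 2  [with L=-6]  = -4
Without intervention: J = 3G + 5  [with G=1]  = 8; L = 3J + 2  [with J=8]  = 26; K = L + 2  [with L=26]  = 28.
Change = -4 − 28 = -32.

-32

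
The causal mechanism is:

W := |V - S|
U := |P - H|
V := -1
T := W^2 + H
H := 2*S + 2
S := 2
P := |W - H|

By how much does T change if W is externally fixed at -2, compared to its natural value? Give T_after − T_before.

-5

Intervening sets W = -2 and removes its equation (W := |V - S|).
H = 2*S + 2  [with S=2]  = 6
T = W^2 + H  [with W=-2, H=6]  = 10
Without intervention: H = 2*S + 2  [with S=2]  = 6; W = |V - S|  [with V=-1, S=2]  = 3; T = W^2 + H  [with W=3, H=6]  = 15.
Change = 10 − 15 = -5.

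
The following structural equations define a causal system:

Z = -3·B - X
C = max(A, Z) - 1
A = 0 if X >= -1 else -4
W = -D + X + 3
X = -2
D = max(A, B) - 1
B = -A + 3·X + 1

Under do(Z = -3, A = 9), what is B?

-14

Setting Z = -3, A = 9 by intervention discards those variables' equations.
B = -A + 3·X + 1  [with A=9, X=-2]  = -14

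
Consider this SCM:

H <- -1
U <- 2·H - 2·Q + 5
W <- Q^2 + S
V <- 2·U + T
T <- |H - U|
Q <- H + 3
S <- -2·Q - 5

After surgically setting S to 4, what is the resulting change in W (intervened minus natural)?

Intervening sets S = 4 and removes its equation (S <- -2·Q - 5).
Q = H + 3  [with H=-1]  = 2
W = Q^2 + S  [with Q=2, S=4]  = 8
Without intervention: Q = H + 3  [with H=-1]  = 2; S = -2·Q - 5  [with Q=2]  = -9; W = Q^2 + S  [with Q=2, S=-9]  = -5.
Change = 8 − (-5) = 13.

13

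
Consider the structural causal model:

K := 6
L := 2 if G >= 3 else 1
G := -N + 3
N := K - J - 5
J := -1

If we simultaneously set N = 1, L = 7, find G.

The joint intervention fixes N = 1, L = 7, removing each variable's own equation.
G = -N + 3  [with N=1]  = 2

2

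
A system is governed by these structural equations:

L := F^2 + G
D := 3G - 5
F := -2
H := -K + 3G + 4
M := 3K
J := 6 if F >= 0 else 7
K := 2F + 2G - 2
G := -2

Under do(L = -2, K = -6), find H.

The joint intervention fixes L = -2, K = -6, removing each variable's own equation.
H = -K + 3G + 4  [with K=-6, G=-2]  = 4

4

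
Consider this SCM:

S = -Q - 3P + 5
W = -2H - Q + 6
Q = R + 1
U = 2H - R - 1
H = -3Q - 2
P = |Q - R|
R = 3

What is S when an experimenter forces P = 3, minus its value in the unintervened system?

The intervention breaks the incoming arrows to P: P = |Q - R| no longer applies, and P = 3.
Q = R + 1  [with R=3]  = 4
S = -Q - 3P + 5  [with Q=4, P=3]  = -8
Without intervention: Q = R + 1  [with R=3]  = 4; P = |Q - R|  [with Q=4, R=3]  = 1; S = -Q - 3P + 5  [with Q=4, P=1]  = -2.
Change = -8 − (-2) = -6.

-6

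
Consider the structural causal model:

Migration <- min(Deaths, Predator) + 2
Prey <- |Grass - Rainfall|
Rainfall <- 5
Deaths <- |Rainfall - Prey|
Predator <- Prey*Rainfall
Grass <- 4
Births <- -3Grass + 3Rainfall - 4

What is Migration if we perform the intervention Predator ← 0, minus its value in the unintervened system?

The intervention breaks the incoming arrows to Predator: Predator <- Prey*Rainfall no longer applies, and Predator = 0.
Prey = |Grass - Rainfall|  [with Grass=4, Rainfall=5]  = 1
Deaths = |Rainfall - Prey|  [with Rainfall=5, Prey=1]  = 4
Migration = min(Deaths, Predator) + 2  [with Deaths=4, Predator=0]  = 2
Without intervention: Prey = |Grass - Rainfall|  [with Grass=4, Rainfall=5]  = 1; Predator = Prey*Rainfall  [with Prey=1, Rainfall=5]  = 5; Deaths = |Rainfall - Prey|  [with Rainfall=5, Prey=1]  = 4; Migration = min(Deaths, Predator) + 2  [with Deaths=4, Predator=5]  = 6.
Change = 2 − 6 = -4.

-4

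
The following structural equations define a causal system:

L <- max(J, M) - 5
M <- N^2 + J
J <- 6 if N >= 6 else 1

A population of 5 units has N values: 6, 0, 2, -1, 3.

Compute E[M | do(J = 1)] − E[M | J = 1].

do(J=1) breaks J's dependence on N. With J=1 fixed, M across the units is 37, 1, 5, 2, 10, mean 11.
E[M|J=1] averages over only the 4 units with J=1 (N = 0, 2, -1, 3): M = 1, 5, 2, 10, mean 4.5.
Difference = 11 − 4.5 = 6.5.

6.5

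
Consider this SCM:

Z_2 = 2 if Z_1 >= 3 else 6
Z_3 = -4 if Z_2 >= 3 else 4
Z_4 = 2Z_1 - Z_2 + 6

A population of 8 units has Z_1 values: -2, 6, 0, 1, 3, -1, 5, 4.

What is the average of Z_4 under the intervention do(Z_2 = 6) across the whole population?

do(Z_2=6) breaks Z_2's dependence on Z_1. With Z_2=6 fixed, Z_4 across the units is -4, 12, 0, 2, 6, -2, 10, 8, mean 4.

4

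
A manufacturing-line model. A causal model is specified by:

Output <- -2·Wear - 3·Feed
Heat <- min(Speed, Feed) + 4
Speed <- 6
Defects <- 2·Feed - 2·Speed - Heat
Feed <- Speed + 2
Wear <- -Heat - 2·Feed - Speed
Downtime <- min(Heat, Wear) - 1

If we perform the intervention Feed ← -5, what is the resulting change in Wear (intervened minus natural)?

Under do(Feed=-5), the mechanism Feed <- Speed + 2 is discarded; Feed is fixed at -5.
Heat = min(Speed, Feed) + 4  [with Speed=6, Feed=-5]  = -1
Wear = -Heat - 2·Feed - Speed  [with Heat=-1, Feed=-5, Speed=6]  = 5
Without intervention: Feed = Speed + 2  [with Speed=6]  = 8; Heat = min(Speed, Feed) + 4  [with Speed=6, Feed=8]  = 10; Wear = -Heat - 2·Feed - Speed  [with Heat=10, Feed=8, Speed=6]  = -32.
Change = 5 − (-32) = 37.

37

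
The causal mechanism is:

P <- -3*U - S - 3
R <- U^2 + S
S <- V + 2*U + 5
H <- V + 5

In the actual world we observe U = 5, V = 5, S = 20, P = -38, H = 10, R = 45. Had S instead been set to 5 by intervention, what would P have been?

-23

The intervention breaks the incoming arrows to S: S <- V + 2*U + 5 no longer applies, and S = 5.
P = -3*U - S - 3  [with U=5, S=5]  = -23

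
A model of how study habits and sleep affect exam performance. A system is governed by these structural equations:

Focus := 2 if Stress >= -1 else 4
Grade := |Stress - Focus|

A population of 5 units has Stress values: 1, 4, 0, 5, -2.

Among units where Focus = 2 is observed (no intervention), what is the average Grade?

Observing Focus=2 restricts to units where Focus's equation naturally yields 2: Stress ∈ {1, 4, 0, 5}. In that subpopulation Grade = 1, 2, 2, 3, mean 2.

2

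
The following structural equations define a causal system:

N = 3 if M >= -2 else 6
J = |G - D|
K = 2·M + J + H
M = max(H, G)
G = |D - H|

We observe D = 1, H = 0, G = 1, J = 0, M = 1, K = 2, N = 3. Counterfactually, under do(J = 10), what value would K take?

12

Under do(J=10), the mechanism J = |G - D| is discarded; J is fixed at 10.
G = |D - H|  [with D=1, H=0]  = 1
M = max(H, G)  [with H=0, G=1]  = 1
K = 2·M + J + H  [with M=1, J=10, H=0]  = 12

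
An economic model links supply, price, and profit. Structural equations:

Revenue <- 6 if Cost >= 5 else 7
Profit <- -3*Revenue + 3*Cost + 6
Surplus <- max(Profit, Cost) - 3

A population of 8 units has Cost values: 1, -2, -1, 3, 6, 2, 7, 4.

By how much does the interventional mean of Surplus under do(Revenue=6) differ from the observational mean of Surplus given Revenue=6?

-4.75

Under do(Revenue=6), Revenue's equation is replaced by Revenue=6 for every unit. Per-unit Surplus: -2, -5, -4, 0, 3, -1, 6, 1. Mean = -0.25.
Observing Revenue=6 restricts to units where Revenue's equation naturally yields 6: Cost ∈ {6, 7}. In that subpopulation Surplus = 3, 6, mean 4.5.
Difference = -0.25 − 4.5 = -4.75.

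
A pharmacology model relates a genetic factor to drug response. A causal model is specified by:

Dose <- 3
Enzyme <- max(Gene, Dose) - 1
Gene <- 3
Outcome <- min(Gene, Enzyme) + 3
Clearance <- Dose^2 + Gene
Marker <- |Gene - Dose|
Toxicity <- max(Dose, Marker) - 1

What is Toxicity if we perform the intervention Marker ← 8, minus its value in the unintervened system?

Intervening sets Marker = 8 and removes its equation (Marker <- |Gene - Dose|).
Toxicity = max(Dose, Marker) - 1  [with Dose=3, Marker=8]  = 7
Without intervention: Marker = |Gene - Dose|  [with Gene=3, Dose=3]  = 0; Toxicity = max(Dose, Marker) - 1  [with Dose=3, Marker=0]  = 2.
Change = 7 − 2 = 5.

5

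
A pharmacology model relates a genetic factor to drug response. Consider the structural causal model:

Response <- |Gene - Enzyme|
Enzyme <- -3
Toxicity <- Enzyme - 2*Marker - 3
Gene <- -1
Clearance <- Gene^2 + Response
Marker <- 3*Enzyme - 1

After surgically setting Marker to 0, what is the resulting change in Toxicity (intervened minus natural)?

do(Marker=0) replaces the equation Marker <- 3*Enzyme - 1 with the constant Marker = 0.
Toxicity = Enzyme - 2*Marker - 3  [with Enzyme=-3, Marker=0]  = -6
Without intervention: Marker = 3*Enzyme - 1  [with Enzyme=-3]  = -10; Toxicity = Enzyme - 2*Marker - 3  [with Enzyme=-3, Marker=-10]  = 14.
Change = -6 − 14 = -20.

-20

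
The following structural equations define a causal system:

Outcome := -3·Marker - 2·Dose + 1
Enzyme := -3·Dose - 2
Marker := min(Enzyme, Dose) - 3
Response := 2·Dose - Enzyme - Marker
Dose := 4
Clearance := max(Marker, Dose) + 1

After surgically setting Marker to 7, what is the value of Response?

15

The intervention breaks the incoming arrows to Marker: Marker := min(Enzyme, Dose) - 3 no longer applies, and Marker = 7.
Enzyme = -3·Dose - 2  [with Dose=4]  = -14
Response = 2·Dose - Enzyme - Marker  [with Dose=4, Enzyme=-14, Marker=7]  = 15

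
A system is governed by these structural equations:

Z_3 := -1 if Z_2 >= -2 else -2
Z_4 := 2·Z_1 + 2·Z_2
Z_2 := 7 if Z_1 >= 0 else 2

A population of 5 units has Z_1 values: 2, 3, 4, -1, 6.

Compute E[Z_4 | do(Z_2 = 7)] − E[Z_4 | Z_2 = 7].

-1.9

Under do(Z_2=7), Z_2's equation is replaced by Z_2=7 for every unit. Per-unit Z_4: 18, 20, 22, 12, 26. Mean = 19.6.
Observing Z_2=7 restricts to units where Z_2's equation naturally yields 7: Z_1 ∈ {2, 3, 4, 6}. In that subpopulation Z_4 = 18, 20, 22, 26, mean 21.5.
Difference = 19.6 − 21.5 = -1.9.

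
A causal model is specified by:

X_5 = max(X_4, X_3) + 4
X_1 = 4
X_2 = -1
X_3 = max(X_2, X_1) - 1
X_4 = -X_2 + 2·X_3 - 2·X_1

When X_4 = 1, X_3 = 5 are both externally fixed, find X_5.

The joint intervention fixes X_4 = 1, X_3 = 5, removing each variable's own equation.
X_5 = max(X_4, X_3) + 4  [with X_4=1, X_3=5]  = 9

9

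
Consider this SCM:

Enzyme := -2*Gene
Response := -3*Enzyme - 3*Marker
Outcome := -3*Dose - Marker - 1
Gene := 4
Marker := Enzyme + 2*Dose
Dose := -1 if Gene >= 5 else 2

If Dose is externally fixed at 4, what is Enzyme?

-8

The intervention breaks the incoming arrows to Dose: Dose := -1 if Gene >= 5 else 2 no longer applies, and Dose = 4.
Since Enzyme is not a descendant of the intervened variable, it is unaffected.
Enzyme = -2*Gene  [with Gene=4]  = -8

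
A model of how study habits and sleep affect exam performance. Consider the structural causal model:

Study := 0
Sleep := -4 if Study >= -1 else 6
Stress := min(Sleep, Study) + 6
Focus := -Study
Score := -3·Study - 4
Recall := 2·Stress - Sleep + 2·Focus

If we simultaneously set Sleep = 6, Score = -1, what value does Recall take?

6

Setting Sleep = 6, Score = -1 by intervention discards those variables' equations.
Stress = min(Sleep, Study) + 6  [with Sleep=6, Study=0]  = 6
Focus = -Study  [with Study=0]  = 0
Recall = 2·Stress - Sleep + 2·Focus  [with Stress=6, Sleep=6, Focus=0]  = 6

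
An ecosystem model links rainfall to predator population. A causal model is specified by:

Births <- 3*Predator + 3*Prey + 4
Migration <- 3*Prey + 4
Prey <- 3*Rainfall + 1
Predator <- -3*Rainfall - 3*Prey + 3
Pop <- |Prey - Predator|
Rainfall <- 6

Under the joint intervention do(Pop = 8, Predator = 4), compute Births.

73

Under do(Pop = 8, Predator = 4), each intervened variable's structural equation is replaced by its fixed value.
Prey = 3*Rainfall + 1  [with Rainfall=6]  = 19
Births = 3*Predator + 3*Prey + 4  [with Predator=4, Prey=19]  = 73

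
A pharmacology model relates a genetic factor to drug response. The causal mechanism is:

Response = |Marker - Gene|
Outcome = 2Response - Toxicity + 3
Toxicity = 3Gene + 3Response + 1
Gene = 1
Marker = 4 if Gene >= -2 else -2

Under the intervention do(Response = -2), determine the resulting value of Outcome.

do(Response=-2) replaces the equation Response = |Marker - Gene| with the constant Response = -2.
Toxicity = 3Gene + 3Response + 1  [with Gene=1, Response=-2]  = -2
Outcome = 2Response - Toxicity + 3  [with Response=-2, Toxicity=-2]  = 1

1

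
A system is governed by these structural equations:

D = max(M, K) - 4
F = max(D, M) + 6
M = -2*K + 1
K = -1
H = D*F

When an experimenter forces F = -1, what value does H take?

1

Intervening sets F = -1 and removes its equation (F = max(D, M) + 6).
M = -2*K + 1  [with K=-1]  = 3
D = max(M, K) - 4  [with M=3, K=-1]  = -1
H = D*F  [with D=-1, F=-1]  = 1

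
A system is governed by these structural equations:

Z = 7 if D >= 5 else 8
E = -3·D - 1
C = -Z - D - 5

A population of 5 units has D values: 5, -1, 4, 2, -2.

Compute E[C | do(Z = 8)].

do(Z=8) breaks Z's dependence on D. With Z=8 fixed, C across the units is -18, -12, -17, -15, -11, mean -14.6.

-14.6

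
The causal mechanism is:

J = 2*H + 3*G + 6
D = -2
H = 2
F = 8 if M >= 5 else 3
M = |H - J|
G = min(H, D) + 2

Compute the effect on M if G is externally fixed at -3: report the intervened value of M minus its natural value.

-7

do(G=-3) replaces the equation G = min(H, D) + 2 with the constant G = -3.
J = 2*H + 3*G + 6  [with H=2, G=-3]  = 1
M = |H - J|  [with H=2, J=1]  = 1
Without intervention: G = min(H, D) + 2  [with H=2, D=-2]  = 0; J = 2*H + 3*G + 6  [with H=2, G=0]  = 10; M = |H - J|  [with H=2, J=10]  = 8.
Change = 1 − 8 = -7.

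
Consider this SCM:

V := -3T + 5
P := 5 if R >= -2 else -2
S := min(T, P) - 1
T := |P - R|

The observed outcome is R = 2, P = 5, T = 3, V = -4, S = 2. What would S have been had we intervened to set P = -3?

-4

do(P=-3) replaces the equation P := 5 if R >= -2 else -2 with the constant P = -3.
T = |P - R|  [with P=-3, R=2]  = 5
S = min(T, P) - 1  [with T=5, P=-3]  = -4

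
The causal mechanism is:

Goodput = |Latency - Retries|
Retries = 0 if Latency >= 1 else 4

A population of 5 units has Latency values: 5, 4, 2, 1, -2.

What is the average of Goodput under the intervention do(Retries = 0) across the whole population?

2.8

Under do(Retries=0), Retries's equation is replaced by Retries=0 for every unit. Per-unit Goodput: 5, 4, 2, 1, 2. Mean = 2.8.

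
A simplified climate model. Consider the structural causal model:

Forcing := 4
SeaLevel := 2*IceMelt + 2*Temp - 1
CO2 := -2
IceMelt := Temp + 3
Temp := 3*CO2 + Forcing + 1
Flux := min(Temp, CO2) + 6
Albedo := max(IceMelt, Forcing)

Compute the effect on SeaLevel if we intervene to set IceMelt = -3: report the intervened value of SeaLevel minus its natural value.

-10

Under do(IceMelt=-3), the mechanism IceMelt := Temp + 3 is discarded; IceMelt is fixed at -3.
Temp = 3*CO2 + Forcing + 1  [with CO2=-2, Forcing=4]  = -1
SeaLevel = 2*IceMelt + 2*Temp - 1  [with IceMelt=-3, Temp=-1]  = -9
Without intervention: Temp = 3*CO2 + Forcing + 1  [with CO2=-2, Forcing=4]  = -1; IceMelt = Temp + 3  [with Temp=-1]  = 2; SeaLevel = 2*IceMelt + 2*Temp - 1  [with IceMelt=2, Temp=-1]  = 1.
Change = -9 − 1 = -10.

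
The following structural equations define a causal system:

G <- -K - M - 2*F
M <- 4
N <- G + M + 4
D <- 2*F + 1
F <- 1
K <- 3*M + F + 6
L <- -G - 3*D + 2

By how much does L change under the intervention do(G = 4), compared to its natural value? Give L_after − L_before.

The intervention breaks the incoming arrows to G: G <- -K - M - 2*F no longer applies, and G = 4.
D = 2*F + 1  [with F=1]  = 3
L = -G - 3*D + 2  [with G=4, D=3]  = -11
Without intervention: K = 3*M + F + 6  [with M=4, F=1]  = 19; G = -K - M - 2*F  [with K=19, M=4, F=1]  = -25; D = 2*F + 1  [with F=1]  = 3; L = -G - 3*D + 2  [with G=-25, D=3]  = 18.
Change = -11 − 18 = -29.

-29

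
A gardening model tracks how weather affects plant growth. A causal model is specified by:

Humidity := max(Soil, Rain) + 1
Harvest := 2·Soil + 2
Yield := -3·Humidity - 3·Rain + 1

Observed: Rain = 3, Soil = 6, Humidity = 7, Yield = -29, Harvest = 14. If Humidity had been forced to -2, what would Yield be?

-2

The intervention breaks the incoming arrows to Humidity: Humidity := max(Soil, Rain) + 1 no longer applies, and Humidity = -2.
Yield = -3·Humidity - 3·Rain + 1  [with Humidity=-2, Rain=3]  = -2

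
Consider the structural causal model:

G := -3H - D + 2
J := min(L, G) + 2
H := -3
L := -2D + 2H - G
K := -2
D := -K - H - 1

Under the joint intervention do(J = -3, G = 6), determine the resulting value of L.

-20

Setting J = -3, G = 6 by intervention discards those variables' equations.
D = -K - H - 1  [with K=-2, H=-3]  = 4
L = -2D + 2H - G  [with D=4, H=-3, G=6]  = -20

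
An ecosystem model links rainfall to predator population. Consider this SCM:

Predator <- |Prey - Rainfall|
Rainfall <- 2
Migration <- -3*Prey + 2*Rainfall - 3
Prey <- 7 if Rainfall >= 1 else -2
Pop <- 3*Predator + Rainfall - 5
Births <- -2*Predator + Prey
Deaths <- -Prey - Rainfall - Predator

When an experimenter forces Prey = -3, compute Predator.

5

The intervention breaks the incoming arrows to Prey: Prey <- 7 if Rainfall >= 1 else -2 no longer applies, and Prey = -3.
Predator = |Prey - Rainfall|  [with Prey=-3, Rainfall=2]  = 5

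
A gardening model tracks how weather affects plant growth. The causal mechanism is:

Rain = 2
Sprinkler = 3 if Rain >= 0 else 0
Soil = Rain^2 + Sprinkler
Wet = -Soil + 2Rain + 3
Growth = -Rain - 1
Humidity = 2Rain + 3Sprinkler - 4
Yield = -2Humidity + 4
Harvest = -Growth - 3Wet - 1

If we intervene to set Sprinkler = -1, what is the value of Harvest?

do(Sprinkler=-1) replaces the equation Sprinkler = 3 if Rain >= 0 else 0 with the constant Sprinkler = -1.
Soil = Rain^2 + Sprinkler  [with Rain=2, Sprinkler=-1]  = 3
Wet = -Soil + 2Rain + 3  [with Soil=3, Rain=2]  = 4
Growth = -Rain - 1  [with Rain=2]  = -3
Harvest = -Growth - 3Wet - 1  [with Growth=-3, Wet=4]  = -10

-10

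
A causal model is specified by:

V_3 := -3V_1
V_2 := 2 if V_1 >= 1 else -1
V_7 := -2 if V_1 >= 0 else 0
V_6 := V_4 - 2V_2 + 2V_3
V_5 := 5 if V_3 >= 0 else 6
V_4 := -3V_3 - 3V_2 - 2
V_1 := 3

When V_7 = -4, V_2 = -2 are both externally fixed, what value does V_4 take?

31

Under do(V_7 = -4, V_2 = -2), each intervened variable's structural equation is replaced by its fixed value.
V_3 = -3V_1  [with V_1=3]  = -9
V_4 = -3V_3 - 3V_2 - 2  [with V_3=-9, V_2=-2]  = 31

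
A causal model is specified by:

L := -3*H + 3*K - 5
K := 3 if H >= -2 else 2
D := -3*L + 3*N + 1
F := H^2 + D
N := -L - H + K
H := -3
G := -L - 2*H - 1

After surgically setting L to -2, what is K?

2

Under do(L=-2), the mechanism L := -3*H + 3*K - 5 is discarded; L is fixed at -2.
Since K is not a descendant of the intervened variable, it is unaffected.
K = 3 if H >= -2 else 2  [with H=-3]  = 2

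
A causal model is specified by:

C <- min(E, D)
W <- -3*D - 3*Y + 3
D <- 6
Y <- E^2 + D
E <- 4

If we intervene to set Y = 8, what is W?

-39

do(Y=8) replaces the equation Y <- E^2 + D with the constant Y = 8.
W = -3*D - 3*Y + 3  [with D=6, Y=8]  = -39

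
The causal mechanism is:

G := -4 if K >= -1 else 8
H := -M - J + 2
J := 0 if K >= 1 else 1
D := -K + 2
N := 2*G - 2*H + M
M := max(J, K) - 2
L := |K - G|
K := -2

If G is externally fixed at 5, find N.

5

The intervention breaks the incoming arrows to G: G := -4 if K >= -1 else 8 no longer applies, and G = 5.
J = 0 if K >= 1 else 1  [with K=-2]  = 1
M = max(J, K) - 2  [with J=1, K=-2]  = -1
H = -M - J + 2  [with M=-1, J=1]  = 2
N = 2*G - 2*H + M  [with G=5, H=2, M=-1]  = 5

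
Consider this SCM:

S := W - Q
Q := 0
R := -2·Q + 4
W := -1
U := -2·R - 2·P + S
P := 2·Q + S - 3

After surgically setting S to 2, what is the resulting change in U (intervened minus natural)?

-3

The intervention breaks the incoming arrows to S: S := W - Q no longer applies, and S = 2.
R = -2·Q + 4  [with Q=0]  = 4
P = 2·Q + S - 3  [with Q=0, S=2]  = -1
U = -2·R - 2·P + S  [with R=4, P=-1, S=2]  = -4
Without intervention: S = W - Q  [with W=-1, Q=0]  = -1; R = -2·Q + 4  [with Q=0]  = 4; P = 2·Q + S - 3  [with Q=0, S=-1]  = -4; U = -2·R - 2·P + S  [with R=4, P=-4, S=-1]  = -1.
Change = -4 − (-1) = -3.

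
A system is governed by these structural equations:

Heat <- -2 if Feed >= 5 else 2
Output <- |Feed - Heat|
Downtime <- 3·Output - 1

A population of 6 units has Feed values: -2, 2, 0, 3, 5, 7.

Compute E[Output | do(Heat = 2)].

2.5

The intervention sets Heat=2 in all 6 units regardless of Feed. Recomputing Output per unit gives 4, 0, 2, 1, 3, 5; average 2.5.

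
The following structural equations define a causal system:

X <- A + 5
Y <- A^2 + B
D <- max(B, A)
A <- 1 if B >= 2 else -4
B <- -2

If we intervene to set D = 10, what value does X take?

1

do(D=10) replaces the equation D <- max(B, A) with the constant D = 10.
X is not downstream of the intervention, so its value is determined by the original equations.
A = 1 if B >= 2 else -4  [with B=-2]  = -4
X = A + 5  [with A=-4]  = 1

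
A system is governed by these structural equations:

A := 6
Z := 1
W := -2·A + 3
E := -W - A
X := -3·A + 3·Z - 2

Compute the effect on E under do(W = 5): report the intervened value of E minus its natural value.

-14

The intervention breaks the incoming arrows to W: W := -2·A + 3 no longer applies, and W = 5.
E = -W - A  [with W=5, A=6]  = -11
Without intervention: W = -2·A + 3  [with A=6]  = -9; E = -W - A  [with W=-9, A=6]  = 3.
Change = -11 − 3 = -14.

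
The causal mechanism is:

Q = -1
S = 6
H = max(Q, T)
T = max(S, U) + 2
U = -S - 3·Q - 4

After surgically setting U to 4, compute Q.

-1

Under do(U=4), the mechanism U = -S - 3·Q - 4 is discarded; U is fixed at 4.
Q is not downstream of the intervention, so its value is determined by the original equations.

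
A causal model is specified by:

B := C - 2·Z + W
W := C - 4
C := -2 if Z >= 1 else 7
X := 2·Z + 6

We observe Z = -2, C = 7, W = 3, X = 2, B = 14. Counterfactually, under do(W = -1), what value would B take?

10

do(W=-1) replaces the equation W := C - 4 with the constant W = -1.
C = -2 if Z >= 1 else 7  [with Z=-2]  = 7
B = C - 2·Z + W  [with C=7, Z=-2, W=-1]  = 10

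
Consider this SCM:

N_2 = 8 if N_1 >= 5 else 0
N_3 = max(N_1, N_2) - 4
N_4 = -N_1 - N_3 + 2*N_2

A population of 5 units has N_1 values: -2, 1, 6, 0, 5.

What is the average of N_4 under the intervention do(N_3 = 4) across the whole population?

Every unit gets N_3=4 under the intervention. N_4 values become -2, -5, 6, -4, 7; E[N_4|do(N_3=4)] = 0.4.

0.4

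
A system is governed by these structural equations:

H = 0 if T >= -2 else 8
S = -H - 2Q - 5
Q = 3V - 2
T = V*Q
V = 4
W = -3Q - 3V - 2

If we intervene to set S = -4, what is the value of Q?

10

do(S=-4) replaces the equation S = -H - 2Q - 5 with the constant S = -4.
Q is not downstream of the intervention, so its value is determined by the original equations.
Q = 3V - 2  [with V=4]  = 10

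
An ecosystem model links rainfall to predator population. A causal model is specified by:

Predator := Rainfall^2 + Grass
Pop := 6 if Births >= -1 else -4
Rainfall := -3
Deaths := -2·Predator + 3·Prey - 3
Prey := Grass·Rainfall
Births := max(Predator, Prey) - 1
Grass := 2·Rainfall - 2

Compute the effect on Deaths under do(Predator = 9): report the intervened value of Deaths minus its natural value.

Under do(Predator=9), the mechanism Predator := Rainfall^2 + Grass is discarded; Predator is fixed at 9.
Grass = 2·Rainfall - 2  [with Rainfall=-3]  = -8
Prey = Grass·Rainfall  [with Grass=-8, Rainfall=-3]  = 24
Deaths = -2·Predator + 3·Prey - 3  [with Predator=9, Prey=24]  = 51
Without intervention: Grass = 2·Rainfall - 2  [with Rainfall=-3]  = -8; Prey = Grass·Rainfall  [with Grass=-8, Rainfall=-3]  = 24; Predator = Rainfall^2 + Grass  [with Rainfall=-3, Grass=-8]  = 1; Deaths = -2·Predator + 3·Prey - 3  [with Predator=1, Prey=24]  = 67.
Change = 51 − 67 = -16.

-16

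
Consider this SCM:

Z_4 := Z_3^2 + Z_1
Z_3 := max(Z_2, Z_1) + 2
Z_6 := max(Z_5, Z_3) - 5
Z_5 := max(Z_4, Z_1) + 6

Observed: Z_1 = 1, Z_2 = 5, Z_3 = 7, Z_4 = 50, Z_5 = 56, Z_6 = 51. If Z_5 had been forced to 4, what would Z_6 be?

The intervention breaks the incoming arrows to Z_5: Z_5 := max(Z_4, Z_1) + 6 no longer applies, and Z_5 = 4.
Z_3 = max(Z_2, Z_1) + 2  [with Z_2=5, Z_1=1]  = 7
Z_6 = max(Z_5, Z_3) - 5  [with Z_5=4, Z_3=7]  = 2

2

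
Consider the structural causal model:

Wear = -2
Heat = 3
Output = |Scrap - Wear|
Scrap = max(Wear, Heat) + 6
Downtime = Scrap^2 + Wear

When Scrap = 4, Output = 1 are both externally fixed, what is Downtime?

Setting Scrap = 4, Output = 1 by intervention discards those variables' equations.
Downtime = Scrap^2 + Wear  [with Scrap=4, Wear=-2]  = 14

14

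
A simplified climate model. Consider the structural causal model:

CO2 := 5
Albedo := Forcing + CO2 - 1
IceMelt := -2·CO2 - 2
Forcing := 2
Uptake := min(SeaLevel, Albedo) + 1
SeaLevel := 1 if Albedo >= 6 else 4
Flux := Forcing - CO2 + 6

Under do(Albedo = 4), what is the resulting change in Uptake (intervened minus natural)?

The intervention breaks the incoming arrows to Albedo: Albedo := Forcing + CO2 - 1 no longer applies, and Albedo = 4.
SeaLevel = 1 if Albedo >= 6 else 4  [with Albedo=4]  = 4
Uptake = min(SeaLevel, Albedo) + 1  [with SeaLevel=4, Albedo=4]  = 5
Without intervention: Albedo = Forcing + CO2 - 1  [with Forcing=2, CO2=5]  = 6; SeaLevel = 1 if Albedo >= 6 else 4  [with Albedo=6]  = 1; Uptake = min(SeaLevel, Albedo) + 1  [with SeaLevel=1, Albedo=6]  = 2.
Change = 5 − 2 = 3.

3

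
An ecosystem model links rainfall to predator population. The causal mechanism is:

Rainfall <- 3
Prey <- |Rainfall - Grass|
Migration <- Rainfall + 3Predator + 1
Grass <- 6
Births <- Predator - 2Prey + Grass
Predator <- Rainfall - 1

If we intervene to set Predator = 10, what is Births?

10

Intervening sets Predator = 10 and removes its equation (Predator <- Rainfall - 1).
Prey = |Rainfall - Grass|  [with Rainfall=3, Grass=6]  = 3
Births = Predator - 2Prey + Grass  [with Predator=10, Prey=3, Grass=6]  = 10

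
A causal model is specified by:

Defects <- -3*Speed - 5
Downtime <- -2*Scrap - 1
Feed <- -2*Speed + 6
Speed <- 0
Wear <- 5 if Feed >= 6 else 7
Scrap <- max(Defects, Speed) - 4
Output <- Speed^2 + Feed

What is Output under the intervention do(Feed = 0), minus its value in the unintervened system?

Under do(Feed=0), the mechanism Feed <- -2*Speed + 6 is discarded; Feed is fixed at 0.
Output = Speed^2 + Feed  [with Speed=0, Feed=0]  = 0
Without intervention: Feed = -2*Speed + 6  [with Speed=0]  = 6; Output = Speed^2 + Feed  [with Speed=0, Feed=6]  = 6.
Change = 0 − 6 = -6.

-6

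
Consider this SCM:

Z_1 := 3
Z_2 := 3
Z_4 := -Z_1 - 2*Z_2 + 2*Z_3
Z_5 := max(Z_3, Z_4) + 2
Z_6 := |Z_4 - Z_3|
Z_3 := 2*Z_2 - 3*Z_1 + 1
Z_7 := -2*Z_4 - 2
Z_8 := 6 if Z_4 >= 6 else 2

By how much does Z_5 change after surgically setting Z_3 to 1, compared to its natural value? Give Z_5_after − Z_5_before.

3

do(Z_3=1) replaces the equation Z_3 := 2*Z_2 - 3*Z_1 + 1 with the constant Z_3 = 1.
Z_4 = -Z_1 - 2*Z_2 + 2*Z_3  [with Z_1=3, Z_2=3, Z_3=1]  = -7
Z_5 = max(Z_3, Z_4) + 2  [with Z_3=1, Z_4=-7]  = 3
Without intervention: Z_3 = 2*Z_2 - 3*Z_1 + 1  [with Z_2=3, Z_1=3]  = -2; Z_4 = -Z_1 - 2*Z_2 + 2*Z_3  [with Z_1=3, Z_2=3, Z_3=-2]  = -13; Z_5 = max(Z_3, Z_4) + 2  [with Z_3=-2, Z_4=-13]  = 0.
Change = 3 − 0 = 3.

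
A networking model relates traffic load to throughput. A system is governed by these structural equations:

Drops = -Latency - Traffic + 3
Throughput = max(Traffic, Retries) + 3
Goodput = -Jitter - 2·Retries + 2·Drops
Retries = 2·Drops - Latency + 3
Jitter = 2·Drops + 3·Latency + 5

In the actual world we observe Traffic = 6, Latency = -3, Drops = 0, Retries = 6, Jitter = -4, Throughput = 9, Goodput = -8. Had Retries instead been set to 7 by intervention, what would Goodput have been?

-10

The intervention breaks the incoming arrows to Retries: Retries = 2·Drops - Latency + 3 no longer applies, and Retries = 7.
Drops = -Latency - Traffic + 3  [with Latency=-3, Traffic=6]  = 0
Jitter = 2·Drops + 3·Latency + 5  [with Drops=0, Latency=-3]  = -4
Goodput = -Jitter - 2·Retries + 2·Drops  [with Jitter=-4, Retries=7, Drops=0]  = -10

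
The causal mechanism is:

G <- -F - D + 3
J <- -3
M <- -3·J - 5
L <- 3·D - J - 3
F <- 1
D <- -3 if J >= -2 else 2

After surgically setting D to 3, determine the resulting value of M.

4

Under do(D=3), the mechanism D <- -3 if J >= -2 else 2 is discarded; D is fixed at 3.
Since M is not a descendant of the intervened variable, it is unaffected.
M = -3·J - 5  [with J=-3]  = 4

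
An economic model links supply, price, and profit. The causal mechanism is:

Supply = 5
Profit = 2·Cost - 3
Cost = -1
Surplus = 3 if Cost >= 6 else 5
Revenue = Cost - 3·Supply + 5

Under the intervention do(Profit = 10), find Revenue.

Under do(Profit=10), the mechanism Profit = 2·Cost - 3 is discarded; Profit is fixed at 10.
Since Revenue is not a descendant of the intervened variable, it is unaffected.
Revenue = Cost - 3·Supply + 5  [with Cost=-1, Supply=5]  = -11

-11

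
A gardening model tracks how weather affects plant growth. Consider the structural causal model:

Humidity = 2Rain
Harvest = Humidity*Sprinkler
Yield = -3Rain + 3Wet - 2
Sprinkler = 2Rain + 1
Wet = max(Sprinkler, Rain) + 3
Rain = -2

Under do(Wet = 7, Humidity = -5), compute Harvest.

15

Setting Wet = 7, Humidity = -5 by intervention discards those variables' equations.
Sprinkler = 2Rain + 1  [with Rain=-2]  = -3
Harvest = Humidity*Sprinkler  [with Humidity=-5, Sprinkler=-3]  = 15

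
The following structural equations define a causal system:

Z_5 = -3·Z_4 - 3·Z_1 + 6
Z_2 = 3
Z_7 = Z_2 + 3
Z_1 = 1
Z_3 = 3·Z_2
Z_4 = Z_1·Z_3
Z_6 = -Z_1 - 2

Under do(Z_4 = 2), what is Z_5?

Intervening sets Z_4 = 2 and removes its equation (Z_4 = Z_1·Z_3).
Z_5 = -3·Z_4 - 3·Z_1 + 6  [with Z_4=2, Z_1=1]  = -3

-3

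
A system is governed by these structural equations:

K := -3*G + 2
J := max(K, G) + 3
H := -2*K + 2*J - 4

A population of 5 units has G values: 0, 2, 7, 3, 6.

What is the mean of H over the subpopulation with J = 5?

8

E[H|J=5] averages over only the 2 units with J=5 (G = 0, 2): H = 2, 14, mean 8.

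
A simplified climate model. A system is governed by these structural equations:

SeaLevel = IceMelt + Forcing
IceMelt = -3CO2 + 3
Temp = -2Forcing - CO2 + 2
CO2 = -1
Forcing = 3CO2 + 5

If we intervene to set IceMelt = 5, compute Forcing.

The intervention breaks the incoming arrows to IceMelt: IceMelt = -3CO2 + 3 no longer applies, and IceMelt = 5.
Since Forcing is not a descendant of the intervened variable, it is unaffected.
Forcing = 3CO2 + 5  [with CO2=-1]  = 2

2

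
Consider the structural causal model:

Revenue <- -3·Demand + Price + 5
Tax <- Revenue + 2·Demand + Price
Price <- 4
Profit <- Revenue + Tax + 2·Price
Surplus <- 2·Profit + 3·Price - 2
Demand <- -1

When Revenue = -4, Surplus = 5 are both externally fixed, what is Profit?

The joint intervention fixes Revenue = -4, Surplus = 5, removing each variable's own equation.
Tax = Revenue + 2·Demand + Price  [with Revenue=-4, Demand=-1, Price=4]  = -2
Profit = Revenue + Tax + 2·Price  [with Revenue=-4, Tax=-2, Price=4]  = 2

2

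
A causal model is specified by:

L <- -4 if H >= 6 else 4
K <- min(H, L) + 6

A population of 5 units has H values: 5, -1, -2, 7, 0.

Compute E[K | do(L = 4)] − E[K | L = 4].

Under do(L=4), L's equation is replaced by L=4 for every unit. Per-unit K: 10, 5, 4, 10, 6. Mean = 7.
E[K|L=4] averages over only the 4 units with L=4 (H = 5, -1, -2, 0): K = 10, 5, 4, 6, mean 6.25.
Difference = 7 − 6.25 = 0.75.

0.75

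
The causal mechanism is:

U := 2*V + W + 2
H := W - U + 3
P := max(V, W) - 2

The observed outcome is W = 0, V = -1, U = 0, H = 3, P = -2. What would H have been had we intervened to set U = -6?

9

The intervention breaks the incoming arrows to U: U := 2*V + W + 2 no longer applies, and U = -6.
H = W - U + 3  [with W=0, U=-6]  = 9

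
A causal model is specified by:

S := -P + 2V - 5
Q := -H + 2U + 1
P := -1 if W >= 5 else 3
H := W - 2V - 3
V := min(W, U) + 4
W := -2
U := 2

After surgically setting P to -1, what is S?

Under do(P=-1), the mechanism P := -1 if W >= 5 else 3 is discarded; P is fixed at -1.
V = min(W, U) + 4  [with W=-2, U=2]  = 2
S = -P + 2V - 5  [with P=-1, V=2]  = 0

0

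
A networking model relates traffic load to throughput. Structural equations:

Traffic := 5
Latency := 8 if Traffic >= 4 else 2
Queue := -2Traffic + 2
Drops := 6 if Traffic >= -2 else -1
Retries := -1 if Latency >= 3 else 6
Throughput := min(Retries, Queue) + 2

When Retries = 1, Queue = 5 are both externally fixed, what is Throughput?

The joint intervention fixes Retries = 1, Queue = 5, removing each variable's own equation.
Throughput = min(Retries, Queue) + 2  [with Retries=1, Queue=5]  = 3

3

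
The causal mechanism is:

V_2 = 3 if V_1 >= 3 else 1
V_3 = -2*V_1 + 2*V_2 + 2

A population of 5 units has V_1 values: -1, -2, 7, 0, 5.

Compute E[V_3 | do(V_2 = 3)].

4.4

do(V_2=3) breaks V_2's dependence on V_1. With V_2=3 fixed, V_3 across the units is 10, 12, -6, 8, -2, mean 4.4.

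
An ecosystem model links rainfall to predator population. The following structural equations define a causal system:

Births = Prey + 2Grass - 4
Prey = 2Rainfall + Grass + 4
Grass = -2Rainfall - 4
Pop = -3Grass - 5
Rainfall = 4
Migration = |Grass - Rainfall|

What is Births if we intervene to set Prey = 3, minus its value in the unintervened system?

The intervention breaks the incoming arrows to Prey: Prey = 2Rainfall + Grass + 4 no longer applies, and Prey = 3.
Grass = -2Rainfall - 4  [with Rainfall=4]  = -12
Births = Prey + 2Grass - 4  [with Prey=3, Grass=-12]  = -25
Without intervention: Grass = -2Rainfall - 4  [with Rainfall=4]  = -12; Prey = 2Rainfall + Grass + 4  [with Rainfall=4, Grass=-12]  = 0; Births = Prey + 2Grass - 4  [with Prey=0, Grass=-12]  = -28.
Change = -25 − (-28) = 3.

3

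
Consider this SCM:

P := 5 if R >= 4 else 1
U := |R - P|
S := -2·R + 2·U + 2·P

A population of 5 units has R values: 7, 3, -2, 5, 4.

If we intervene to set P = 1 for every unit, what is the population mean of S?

Under do(P=1), P's equation is replaced by P=1 for every unit. Per-unit S: 0, 0, 12, 0, 0. Mean = 2.4.

2.4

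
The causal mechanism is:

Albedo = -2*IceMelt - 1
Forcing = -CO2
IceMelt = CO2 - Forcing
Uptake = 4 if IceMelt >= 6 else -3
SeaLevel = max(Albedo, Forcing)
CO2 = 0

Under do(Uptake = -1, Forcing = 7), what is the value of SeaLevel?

13

The joint intervention fixes Uptake = -1, Forcing = 7, removing each variable's own equation.
IceMelt = CO2 - Forcing  [with CO2=0, Forcing=7]  = -7
Albedo = -2*IceMelt - 1  [with IceMelt=-7]  = 13
SeaLevel = max(Albedo, Forcing)  [with Albedo=13, Forcing=7]  = 13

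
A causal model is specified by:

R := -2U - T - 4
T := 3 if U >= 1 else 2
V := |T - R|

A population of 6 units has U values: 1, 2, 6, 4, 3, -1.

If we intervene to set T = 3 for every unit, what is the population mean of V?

do(T=3) breaks T's dependence on U. With T=3 fixed, V across the units is 12, 14, 22, 18, 16, 8, mean 15.

15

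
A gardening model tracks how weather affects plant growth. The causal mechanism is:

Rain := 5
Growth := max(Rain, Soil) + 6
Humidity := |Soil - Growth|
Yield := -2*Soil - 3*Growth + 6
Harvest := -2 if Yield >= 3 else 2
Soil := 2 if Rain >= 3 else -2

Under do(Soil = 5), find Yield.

-37

do(Soil=5) replaces the equation Soil := 2 if Rain >= 3 else -2 with the constant Soil = 5.
Growth = max(Rain, Soil) + 6  [with Rain=5, Soil=5]  = 11
Yield = -2*Soil - 3*Growth + 6  [with Soil=5, Growth=11]  = -37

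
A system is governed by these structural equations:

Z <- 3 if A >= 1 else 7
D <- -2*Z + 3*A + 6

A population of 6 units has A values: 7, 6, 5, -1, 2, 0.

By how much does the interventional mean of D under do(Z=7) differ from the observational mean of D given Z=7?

The intervention sets Z=7 in all 6 units regardless of A. Recomputing D per unit gives 13, 10, 7, -11, -2, -8; average 1.5.
Observing Z=7 restricts to units where Z's equation naturally yields 7: A ∈ {-1, 0}. In that subpopulation D = -11, -8, mean -9.5.
Difference = 1.5 − (-9.5) = 11.

11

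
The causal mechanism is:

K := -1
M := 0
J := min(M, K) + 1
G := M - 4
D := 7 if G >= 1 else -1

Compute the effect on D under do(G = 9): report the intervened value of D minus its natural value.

8

Intervening sets G = 9 and removes its equation (G := M - 4).
D = 7 if G >= 1 else -1  [with G=9]  = 7
Without intervention: G = M - 4  [with M=0]  = -4; D = 7 if G >= 1 else -1  [with G=-4]  = -1.
Change = 7 − (-1) = 8.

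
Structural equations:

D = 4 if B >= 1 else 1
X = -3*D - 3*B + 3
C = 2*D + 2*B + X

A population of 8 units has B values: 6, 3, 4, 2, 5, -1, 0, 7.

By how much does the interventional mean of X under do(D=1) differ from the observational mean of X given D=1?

-11.25

The intervention sets D=1 in all 8 units regardless of B. Recomputing X per unit gives -18, -9, -12, -6, -15, 3, 0, -21; average -9.75.
Conditioning on D=1 selects the 2 unit(s) with B ∈ {-1, 0}. Their X values: 3, 0. Mean = 1.5.
Difference = -9.75 − 1.5 = -11.25.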